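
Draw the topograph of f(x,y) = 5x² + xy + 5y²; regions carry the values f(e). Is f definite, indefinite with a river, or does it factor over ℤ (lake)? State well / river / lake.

D = b²−4ac = 1² − 4·5·5 = -99
D < 0 ⇒ definite ⇒ every region one sign ⇒ single well

well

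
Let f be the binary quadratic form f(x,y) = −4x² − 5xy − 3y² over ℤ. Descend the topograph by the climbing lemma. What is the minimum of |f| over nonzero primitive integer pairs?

translate: b→-3 (≡5 mod 8), so (4,5,3)→(4,-3,2)
flip: (4,-3,2)→(2,3,4)
translate: b→-1 (≡3 mod 4), so (2,3,4)→(2,-1,3)
reduced (well bottom): (2,-1,3) with a≤c, −a<b≤a
well minimum |f| = |-2| = 2 (negative-definite)

2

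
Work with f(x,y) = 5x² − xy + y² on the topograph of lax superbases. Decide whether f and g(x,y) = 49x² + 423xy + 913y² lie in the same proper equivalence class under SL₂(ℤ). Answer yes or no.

D₁ = -19, D₂ = -19
f: flip: (5,-1,1)→(1,1,5)
f: reduced (well bottom): (1,1,5) with a≤c, −a<b≤a
g: translate: b→31 (≡423 mod 98), so (49,423,913)→(49,31,5)
g: flip: (49,31,5)→(5,-31,49)
g: translate: b→-1 (≡-31 mod 10), so (5,-31,49)→(5,-1,1)
g: flip: (5,-1,1)→(1,1,5)
g: reduced (well bottom): (1,1,5) with a≤c, −a<b≤a
reduced forms (1, 1, 5) vs (1, 1, 5) ⇒ equivalent

yes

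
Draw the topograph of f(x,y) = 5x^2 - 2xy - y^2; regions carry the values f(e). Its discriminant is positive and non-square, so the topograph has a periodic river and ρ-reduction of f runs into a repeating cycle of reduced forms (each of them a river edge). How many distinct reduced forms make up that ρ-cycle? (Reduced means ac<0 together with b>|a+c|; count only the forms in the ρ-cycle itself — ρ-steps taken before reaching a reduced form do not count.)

D = 24, ⌊√D⌋ = 4
descent: ρ → (-1,4,2)  [lands on river]
river: ρ → (2,4,-1)
ρ-cycle length = 2 (tail of 1 descent step not counted)

2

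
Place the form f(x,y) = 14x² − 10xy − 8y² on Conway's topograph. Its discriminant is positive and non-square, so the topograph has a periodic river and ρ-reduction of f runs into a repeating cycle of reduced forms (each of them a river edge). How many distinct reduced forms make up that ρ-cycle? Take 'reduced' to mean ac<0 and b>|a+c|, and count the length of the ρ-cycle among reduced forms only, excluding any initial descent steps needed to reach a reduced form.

D = 548, ⌊√D⌋ = 23
descent: ρ → (-8,10,14)  [lands on river]
river: ρ → (14,18,-4)
river: ρ → (-4,22,4)
river: ρ → (4,18,-14)
river: ρ → (-14,10,8)
river: ρ → (8,22,-2)
river: ρ → (-2,22,8)
river: ρ → (8,10,-14)
river: ρ → (-14,18,4)
river: ρ → (4,22,-4)
river: ρ → (-4,18,14)
river: ρ → (14,10,-8)
river: ρ → (-8,22,2)
river: ρ → (2,22,-8)
ρ-cycle length = 14 (tail of 1 descent step not counted)

14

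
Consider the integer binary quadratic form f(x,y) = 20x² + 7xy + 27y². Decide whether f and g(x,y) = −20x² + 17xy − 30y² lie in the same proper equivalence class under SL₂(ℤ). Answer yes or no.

D₁ = -2111, D₂ = -2111
f: reduced (well bottom): (20,7,27) with a≤c, −a<b≤a
g is negative-definite; reduce −g:
−g: reduced (well bottom): (20,-17,30) with a≤c, −a<b≤a
flip sign back: reduced form of g is (-20,17,-30)
reduced forms (20, 7, 27) vs (-20, 17, -30) ⇒ inequivalent

no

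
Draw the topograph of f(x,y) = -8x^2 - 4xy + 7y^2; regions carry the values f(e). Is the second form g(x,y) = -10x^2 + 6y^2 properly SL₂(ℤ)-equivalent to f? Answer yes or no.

D₁ = 240, D₂ = 240
river cycle of f (length 6): (7, 4, -8), (-8, 12, 3), (3, 12, -8), (-8, 4, 7), (7, 10, -5), (-5, 10, 7)
river cycle of g (length 2): (6, 12, -4), (-4, 12, 6)
cycles differ ⇒ inequivalent

no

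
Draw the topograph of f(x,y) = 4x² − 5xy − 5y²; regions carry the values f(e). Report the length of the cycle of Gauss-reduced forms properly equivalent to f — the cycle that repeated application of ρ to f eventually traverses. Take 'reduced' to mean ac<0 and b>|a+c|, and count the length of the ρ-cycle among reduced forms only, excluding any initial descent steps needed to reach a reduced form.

D = 105, ⌊√D⌋ = 10
descent: ρ → (-5,5,4)  [lands on river]
river: ρ → (4,3,-6)
river: ρ → (-6,9,1)
river: ρ → (1,9,-6)
river: ρ → (-6,3,4)
river: ρ → (4,5,-5)
ρ-cycle length = 6 (tail of 1 descent step not counted)

6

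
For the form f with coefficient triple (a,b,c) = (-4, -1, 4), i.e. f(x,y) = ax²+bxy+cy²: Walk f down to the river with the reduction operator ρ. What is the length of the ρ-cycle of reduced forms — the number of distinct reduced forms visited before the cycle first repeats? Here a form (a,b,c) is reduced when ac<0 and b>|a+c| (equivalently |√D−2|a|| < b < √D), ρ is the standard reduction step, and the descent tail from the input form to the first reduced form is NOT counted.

D = 65, ⌊√D⌋ = 8
descent: ρ → (4,1,-4)  [lands on river]
river: ρ → (-4,7,1)
river: ρ → (1,7,-4)
river: ρ → (-4,1,4)
river: ρ → (4,7,-1)
river: ρ → (-1,7,4)
ρ-cycle length = 6 (tail of 1 descent step not counted)

6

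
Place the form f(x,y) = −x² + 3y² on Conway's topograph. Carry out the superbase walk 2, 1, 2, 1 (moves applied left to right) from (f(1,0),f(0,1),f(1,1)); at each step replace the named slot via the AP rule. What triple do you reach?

start (-1,3,2) = (f(1,0),f(0,1),f(1,1))
replace slot 2: 2·((-1)+2) − 3 = -1 → (-1,-1,2)
replace slot 1: 2·((-1)+2) − (-1) = 3 → (3,-1,2)
replace slot 2: 2·(3+2) − (-1) = 11 → (3,11,2)
replace slot 1: 2·(11+2) − 3 = 23 → (23,11,2)

23,11,2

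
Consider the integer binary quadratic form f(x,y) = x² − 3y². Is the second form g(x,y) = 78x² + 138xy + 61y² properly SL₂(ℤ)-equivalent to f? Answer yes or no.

D₁ = 12, D₂ = 12
river cycle of f (length 2): (1, 2, -2), (-2, 2, 1)
river cycle of g (length 2): (1, 2, -2), (-2, 2, 1)
cycles coincide ⇒ equivalent

yes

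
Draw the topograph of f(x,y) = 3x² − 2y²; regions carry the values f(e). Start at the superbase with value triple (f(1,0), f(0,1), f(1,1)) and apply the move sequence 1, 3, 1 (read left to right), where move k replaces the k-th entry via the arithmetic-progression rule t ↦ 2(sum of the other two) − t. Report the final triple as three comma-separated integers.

start (3,-2,1) = (f(1,0),f(0,1),f(1,1))
replace slot 1: 2·((-2)+1) − 3 = -5 → (-5,-2,1)
replace slot 3: 2·((-5)+(-2)) − 1 = -15 → (-5,-2,-15)
replace slot 1: 2·((-2)+(-15)) − (-5) = -29 → (-29,-2,-15)

-29,-2,-15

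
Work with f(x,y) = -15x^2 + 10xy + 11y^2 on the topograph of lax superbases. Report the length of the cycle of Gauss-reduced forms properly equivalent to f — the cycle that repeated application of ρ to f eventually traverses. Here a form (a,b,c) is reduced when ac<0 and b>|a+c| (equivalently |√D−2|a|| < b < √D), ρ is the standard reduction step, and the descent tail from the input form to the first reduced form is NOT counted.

D = 760, ⌊√D⌋ = 27
river: ρ → (11,12,-14)
river: ρ → (-14,16,9)
river: ρ → (9,20,-10)
river: ρ → (-10,20,9)
river: ρ → (9,16,-14)
river: ρ → (-14,12,11)
river: ρ → (11,10,-15)
river: ρ → (-15,20,6)
river: ρ → (6,16,-21)
river: ρ → (-21,26,1)
river: ρ → (1,26,-21)
river: ρ → (-21,16,6)
river: ρ → (6,20,-15)
river: ρ → (-15,10,11)
ρ-cycle length = 14 (tail of 0 descent steps not counted)

14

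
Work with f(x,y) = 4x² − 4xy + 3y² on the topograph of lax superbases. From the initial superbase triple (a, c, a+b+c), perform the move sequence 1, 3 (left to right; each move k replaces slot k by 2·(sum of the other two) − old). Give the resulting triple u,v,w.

start (4,3,3) = (f(1,0),f(0,1),f(1,1))
replace slot 1: 2·(3+3) − 4 = 8 → (8,3,3)
replace slot 3: 2·(8+3) − 3 = 19 → (8,3,19)

8,3,19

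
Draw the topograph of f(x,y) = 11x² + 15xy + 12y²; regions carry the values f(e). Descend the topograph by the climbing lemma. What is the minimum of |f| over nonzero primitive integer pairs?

translate: b→-7 (≡15 mod 22), so (11,15,12)→(11,-7,8)
flip: (11,-7,8)→(8,7,11)
reduced (well bottom): (8,7,11) with a≤c, −a<b≤a
well minimum = a = 8

8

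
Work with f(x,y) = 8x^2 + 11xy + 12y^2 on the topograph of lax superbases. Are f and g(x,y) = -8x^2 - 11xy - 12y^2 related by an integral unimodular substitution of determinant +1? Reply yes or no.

D₁ = -263, D₂ = -263
f: translate: b→-5 (≡11 mod 16), so (8,11,12)→(8,-5,9)
f: reduced (well bottom): (8,-5,9) with a≤c, −a<b≤a
g is negative-definite; reduce −g:
−g: translate: b→-5 (≡11 mod 16), so (8,11,12)→(8,-5,9)
−g: reduced (well bottom): (8,-5,9) with a≤c, −a<b≤a
flip sign back: reduced form of g is (-8,5,-9)
reduced forms (8, -5, 9) vs (-8, 5, -9) ⇒ inequivalent

no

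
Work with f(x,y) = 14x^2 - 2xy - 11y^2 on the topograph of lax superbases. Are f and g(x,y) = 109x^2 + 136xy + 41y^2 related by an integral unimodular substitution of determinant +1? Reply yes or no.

D₁ = 620, D₂ = 620
river cycle of f (length 4): (-11, 24, 1), (1, 24, -11), (-11, 20, 5), (5, 20, -11)
river cycle of g (length 4): (1, 24, -11), (-11, 20, 5), (5, 20, -11), (-11, 24, 1)
cycles coincide ⇒ equivalent

yes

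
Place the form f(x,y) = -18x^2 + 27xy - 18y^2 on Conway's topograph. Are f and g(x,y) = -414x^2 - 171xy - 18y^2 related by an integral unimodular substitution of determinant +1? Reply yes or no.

D₁ = -567, D₂ = -567
f is negative-definite; reduce −f:
−f: translate: b→9 (≡-27 mod 36), so (18,-27,18)→(18,9,9)
−f: flip: (18,9,9)→(9,-9,18)
−f: translate: b→9 (≡-9 mod 18), so (9,-9,18)→(9,9,18)
−f: reduced (well bottom): (9,9,18) with a≤c, −a<b≤a
flip sign back: reduced form of f is (-9,-9,-18)
g is negative-definite; reduce −g:
−g: flip: (414,171,18)→(18,-171,414)
−g: translate: b→9 (≡-171 mod 36), so (18,-171,414)→(18,9,9)
−g: flip: (18,9,9)→(9,-9,18)
−g: translate: b→9 (≡-9 mod 18), so (9,-9,18)→(9,9,18)
−g: reduced (well bottom): (9,9,18) with a≤c, −a<b≤a
flip sign back: reduced form of g is (-9,-9,-18)
reduced forms (-9, -9, -18) vs (-9, -9, -18) ⇒ equivalent

yes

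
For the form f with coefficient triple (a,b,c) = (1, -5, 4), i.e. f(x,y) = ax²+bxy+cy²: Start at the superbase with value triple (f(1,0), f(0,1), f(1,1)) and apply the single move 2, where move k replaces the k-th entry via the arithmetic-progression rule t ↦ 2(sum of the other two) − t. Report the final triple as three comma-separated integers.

start (1,4,0) = (f(1,0),f(0,1),f(1,1))
replace slot 2: 2·(1+0) − 4 = -2 → (1,-2,0)

1,-2,0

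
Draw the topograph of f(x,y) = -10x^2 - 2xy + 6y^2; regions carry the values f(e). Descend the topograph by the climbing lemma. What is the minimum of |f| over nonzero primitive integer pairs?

descent: ρ → (6,14,-2)  [lands on river]
river: ρ → (-2,14,6)
river: ρ → (6,10,-6)
river: ρ → (-6,14,2)
river: ρ → (2,14,-6)
river: ρ → (-6,10,6)
closes: descent 1, river 6
min |a| on river = 2

2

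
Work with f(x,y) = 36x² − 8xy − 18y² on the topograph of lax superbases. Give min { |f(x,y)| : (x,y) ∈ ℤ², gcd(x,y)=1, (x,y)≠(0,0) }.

descent: ρ → (-18,44,10)  [lands on river]
river: ρ → (10,36,-34)
river: ρ → (-34,32,12)
river: ρ → (12,40,-22)
river: ρ → (-22,48,4)
river: ρ → (4,48,-22)
river: ρ → (-22,40,12)
river: ρ → (12,32,-34)
river: ρ → (-34,36,10)
river: ρ → (10,44,-18)
river: ρ → (-18,28,26)
river: ρ → (26,24,-20)
river: ρ → (-20,16,30)
river: ρ → (30,44,-6)
river: ρ → (-6,40,44)
river: ρ → (44,48,-2)
river: ρ → (-2,48,44)
river: ρ → (44,40,-6)
river: ρ → (-6,44,30)
river: ρ → (30,16,-20)
river: ρ → (-20,24,26)
river: ρ → (26,28,-18)
closes: descent 1, river 22
min |a| on river = 2

2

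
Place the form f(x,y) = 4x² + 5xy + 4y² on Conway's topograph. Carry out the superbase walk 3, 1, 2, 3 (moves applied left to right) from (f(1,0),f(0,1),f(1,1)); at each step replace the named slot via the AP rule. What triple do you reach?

start (4,4,13) = (f(1,0),f(0,1),f(1,1))
replace slot 3: 2·(4+4) − 13 = 3 → (4,4,3)
replace slot 1: 2·(4+3) − 4 = 10 → (10,4,3)
replace slot 2: 2·(10+3) − 4 = 22 → (10,22,3)
replace slot 3: 2·(10+22) − 3 = 61 → (10,22,61)

10,22,61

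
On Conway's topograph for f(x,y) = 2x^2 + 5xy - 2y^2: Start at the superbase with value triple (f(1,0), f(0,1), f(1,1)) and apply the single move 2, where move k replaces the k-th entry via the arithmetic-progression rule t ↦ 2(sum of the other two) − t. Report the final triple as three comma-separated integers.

start (2,-2,5) = (f(1,0),f(0,1),f(1,1))
replace slot 2: 2·(2+5) − (-2) = 16 → (2,16,5)

2,16,5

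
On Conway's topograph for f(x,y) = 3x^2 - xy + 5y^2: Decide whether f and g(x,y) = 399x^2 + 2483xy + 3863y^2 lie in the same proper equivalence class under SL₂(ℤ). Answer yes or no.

D₁ = -59, D₂ = -59
f: reduced (well bottom): (3,-1,5) with a≤c, −a<b≤a
g: translate: b→89 (≡2483 mod 798), so (399,2483,3863)→(399,89,5)
g: flip: (399,89,5)→(5,-89,399)
g: translate: b→1 (≡-89 mod 10), so (5,-89,399)→(5,1,3)
g: flip: (5,1,3)→(3,-1,5)
g: reduced (well bottom): (3,-1,5) with a≤c, −a<b≤a
reduced forms (3, -1, 5) vs (3, -1, 5) ⇒ equivalent

yes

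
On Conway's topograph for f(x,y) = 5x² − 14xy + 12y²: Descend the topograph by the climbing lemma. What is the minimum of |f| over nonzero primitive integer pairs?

translate: b→-4 (≡-14 mod 10), so (5,-14,12)→(5,-4,3)
flip: (5,-4,3)→(3,4,5)
translate: b→-2 (≡4 mod 6), so (3,4,5)→(3,-2,4)
reduced (well bottom): (3,-2,4) with a≤c, −a<b≤a
well minimum = a = 3

3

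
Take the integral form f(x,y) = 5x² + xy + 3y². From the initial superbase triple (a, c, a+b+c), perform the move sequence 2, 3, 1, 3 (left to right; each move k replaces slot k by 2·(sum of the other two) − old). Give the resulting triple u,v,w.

start (5,3,9) = (f(1,0),f(0,1),f(1,1))
replace slot 2: 2·(5+9) − 3 = 25 → (5,25,9)
replace slot 3: 2·(5+25) − 9 = 51 → (5,25,51)
replace slot 1: 2·(25+51) − 5 = 147 → (147,25,51)
replace slot 3: 2·(147+25) − 51 = 293 → (147,25,293)

147,25,293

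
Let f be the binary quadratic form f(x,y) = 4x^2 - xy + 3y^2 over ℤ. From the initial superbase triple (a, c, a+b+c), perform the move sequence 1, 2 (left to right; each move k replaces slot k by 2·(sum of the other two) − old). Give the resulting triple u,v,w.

start (4,3,6) = (f(1,0),f(0,1),f(1,1))
replace slot 1: 2·(3+6) − 4 = 14 → (14,3,6)
replace slot 2: 2·(14+6) − 3 = 37 → (14,37,6)

14,37,6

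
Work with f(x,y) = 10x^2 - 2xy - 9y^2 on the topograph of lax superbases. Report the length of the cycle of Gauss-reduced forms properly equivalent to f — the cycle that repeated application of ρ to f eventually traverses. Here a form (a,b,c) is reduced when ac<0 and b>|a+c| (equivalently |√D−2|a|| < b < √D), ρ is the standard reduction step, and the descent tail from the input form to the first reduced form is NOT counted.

D = 364, ⌊√D⌋ = 19
descent: ρ → (-9,2,10)  [lands on river]
river: ρ → (10,18,-1)
river: ρ → (-1,18,10)
river: ρ → (10,2,-9)
river: ρ → (-9,16,3)
river: ρ → (3,14,-14)
river: ρ → (-14,14,3)
river: ρ → (3,16,-9)
ρ-cycle length = 8 (tail of 1 descent step not counted)

8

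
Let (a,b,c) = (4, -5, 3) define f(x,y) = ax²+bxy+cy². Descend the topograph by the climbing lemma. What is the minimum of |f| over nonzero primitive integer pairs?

translate: b→3 (≡-5 mod 8), so (4,-5,3)→(4,3,2)
flip: (4,3,2)→(2,-3,4)
translate: b→1 (≡-3 mod 4), so (2,-3,4)→(2,1,3)
reduced (well bottom): (2,1,3) with a≤c, −a<b≤a
well minimum = a = 2

2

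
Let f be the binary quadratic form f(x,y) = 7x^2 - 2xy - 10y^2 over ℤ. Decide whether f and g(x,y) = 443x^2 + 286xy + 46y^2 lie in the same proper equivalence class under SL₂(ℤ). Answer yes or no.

D₁ = 284, D₂ = 284
river cycle of f (length 8): (7, 12, -5), (-5, 8, 11), (11, 14, -2), (-2, 14, 11), (11, 8, -5), (-5, 12, 7), (7, 16, -1), (-1, 16, 7)
river cycle of g (length 8): (-1, 16, 7), (7, 12, -5), (-5, 8, 11), (11, 14, -2), (-2, 14, 11), (11, 8, -5), (-5, 12, 7), (7, 16, -1)
cycles coincide ⇒ equivalent

yes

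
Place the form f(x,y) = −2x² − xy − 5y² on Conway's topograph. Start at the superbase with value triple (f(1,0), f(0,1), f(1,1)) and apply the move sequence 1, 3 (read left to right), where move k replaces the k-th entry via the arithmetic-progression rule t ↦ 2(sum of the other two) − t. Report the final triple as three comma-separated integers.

start (-2,-5,-8) = (f(1,0),f(0,1),f(1,1))
replace slot 1: 2·((-5)+(-8)) − (-2) = -24 → (-24,-5,-8)
replace slot 3: 2·((-24)+(-5)) − (-8) = -50 → (-24,-5,-50)

-24,-5,-50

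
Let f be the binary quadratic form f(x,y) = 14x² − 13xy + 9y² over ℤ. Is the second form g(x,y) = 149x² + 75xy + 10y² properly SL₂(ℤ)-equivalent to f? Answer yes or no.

D₁ = -335, D₂ = -335
f: flip: (14,-13,9)→(9,13,14)
f: translate: b→-5 (≡13 mod 18), so (9,13,14)→(9,-5,10)
f: reduced (well bottom): (9,-5,10) with a≤c, −a<b≤a
g: flip: (149,75,10)→(10,-75,149)
g: translate: b→5 (≡-75 mod 20), so (10,-75,149)→(10,5,9)
g: flip: (10,5,9)→(9,-5,10)
g: reduced (well bottom): (9,-5,10) with a≤c, −a<b≤a
reduced forms (9, -5, 10) vs (9, -5, 10) ⇒ equivalent

yes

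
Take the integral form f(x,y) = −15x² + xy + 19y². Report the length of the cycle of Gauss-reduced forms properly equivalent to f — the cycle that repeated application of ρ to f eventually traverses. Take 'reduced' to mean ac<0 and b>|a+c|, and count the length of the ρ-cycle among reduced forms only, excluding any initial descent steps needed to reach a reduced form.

D = 1141, ⌊√D⌋ = 33
descent: ρ → (19,-1,-15)
descent: ρ → (-15,31,3)  [lands on river]
river: ρ → (3,29,-25)
river: ρ → (-25,21,7)
river: ρ → (7,21,-25)
river: ρ → (-25,29,3)
river: ρ → (3,31,-15)
river: ρ → (-15,29,5)
river: ρ → (5,31,-9)
river: ρ → (-9,23,17)
river: ρ → (17,11,-15)
river: ρ → (-15,19,13)
river: ρ → (13,33,-1)
river: ρ → (-1,33,13)
river: ρ → (13,19,-15)
river: ρ → (-15,11,17)
river: ρ → (17,23,-9)
river: ρ → (-9,31,5)
river: ρ → (5,29,-15)
ρ-cycle length = 18 (tail of 2 descent steps not counted)

18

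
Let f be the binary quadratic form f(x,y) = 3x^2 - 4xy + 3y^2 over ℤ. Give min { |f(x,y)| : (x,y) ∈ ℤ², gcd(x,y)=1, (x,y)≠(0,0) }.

translate: b→2 (≡-4 mod 6), so (3,-4,3)→(3,2,2)
flip: (3,2,2)→(2,-2,3)
translate: b→2 (≡-2 mod 4), so (2,-2,3)→(2,2,3)
reduced (well bottom): (2,2,3) with a≤c, −a<b≤a
well minimum = a = 2

2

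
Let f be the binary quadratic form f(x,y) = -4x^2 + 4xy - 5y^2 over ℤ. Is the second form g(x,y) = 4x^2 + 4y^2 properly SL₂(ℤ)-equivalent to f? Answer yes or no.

D₁ = -64, D₂ = -64
f is negative-definite; reduce −f:
−f: translate: b→4 (≡-4 mod 8), so (4,-4,5)→(4,4,5)
−f: reduced (well bottom): (4,4,5) with a≤c, −a<b≤a
flip sign back: reduced form of f is (-4,-4,-5)
g: reduced (well bottom): (4,0,4) with a≤c, −a<b≤a
reduced forms (-4, -4, -5) vs (4, 0, 4) ⇒ inequivalent

no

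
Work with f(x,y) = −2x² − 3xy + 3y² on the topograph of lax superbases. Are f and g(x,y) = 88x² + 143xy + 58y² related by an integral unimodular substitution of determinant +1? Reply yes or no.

D₁ = 33, D₂ = 33
river cycle of f (length 4): (3, 3, -2), (-2, 5, 1), (1, 5, -2), (-2, 3, 3)
river cycle of g (length 4): (3, 3, -2), (-2, 5, 1), (1, 5, -2), (-2, 3, 3)
cycles coincide ⇒ equivalent

yes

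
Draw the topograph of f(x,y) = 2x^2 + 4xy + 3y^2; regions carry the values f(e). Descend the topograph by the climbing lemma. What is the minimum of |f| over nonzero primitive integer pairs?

translate: b→0 (≡4 mod 4), so (2,4,3)→(2,0,1)
flip: (2,0,1)→(1,0,2)
reduced (well bottom): (1,0,2) with a≤c, −a<b≤a
well minimum = a = 1

1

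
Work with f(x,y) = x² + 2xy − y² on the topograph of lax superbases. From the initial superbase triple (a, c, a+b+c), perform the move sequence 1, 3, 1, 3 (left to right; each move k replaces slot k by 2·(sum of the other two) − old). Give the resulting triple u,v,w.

start (1,-1,2) = (f(1,0),f(0,1),f(1,1))
replace slot 1: 2·((-1)+2) − 1 = 1 → (1,-1,2)
replace slot 3: 2·(1+(-1)) − 2 = -2 → (1,-1,-2)
replace slot 1: 2·((-1)+(-2)) − 1 = -7 → (-7,-1,-2)
replace slot 3: 2·((-7)+(-1)) − (-2) = -14 → (-7,-1,-14)

-7,-1,-14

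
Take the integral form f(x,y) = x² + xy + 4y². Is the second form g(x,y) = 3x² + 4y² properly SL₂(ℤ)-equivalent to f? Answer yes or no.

D₁ = -15, D₂ = -48
discriminants differ ⇒ not SL₂(ℤ)-equivalent

no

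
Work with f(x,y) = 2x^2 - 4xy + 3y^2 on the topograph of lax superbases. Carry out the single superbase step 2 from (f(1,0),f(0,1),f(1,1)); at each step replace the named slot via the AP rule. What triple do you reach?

start (2,3,1) = (f(1,0),f(0,1),f(1,1))
replace slot 2: 2·(2+1) − 3 = 3 → (2,3,1)

2,3,1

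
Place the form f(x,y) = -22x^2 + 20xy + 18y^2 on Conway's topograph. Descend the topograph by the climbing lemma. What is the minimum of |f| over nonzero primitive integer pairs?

river: ρ → (18,16,-24)
river: ρ → (-24,32,10)
river: ρ → (10,28,-30)
river: ρ → (-30,32,8)
river: ρ → (8,32,-30)
river: ρ → (-30,28,10)
river: ρ → (10,32,-24)
river: ρ → (-24,16,18)
river: ρ → (18,20,-22)
river: ρ → (-22,24,16)
river: ρ → (16,40,-6)
river: ρ → (-6,44,2)
river: ρ → (2,44,-6)
river: ρ → (-6,40,16)
river: ρ → (16,24,-22)
river: ρ → (-22,20,18)
closes: descent 0, river 16
min |a| on river = 2

2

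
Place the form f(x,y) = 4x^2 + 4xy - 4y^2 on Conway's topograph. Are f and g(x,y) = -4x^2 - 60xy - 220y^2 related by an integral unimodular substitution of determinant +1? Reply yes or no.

D₁ = 80, D₂ = 80
river cycle of f (length 2): (-4, 4, 4), (4, 4, -4)
river cycle of g (length 2): (-4, 4, 4), (4, 4, -4)
cycles coincide ⇒ equivalent

yes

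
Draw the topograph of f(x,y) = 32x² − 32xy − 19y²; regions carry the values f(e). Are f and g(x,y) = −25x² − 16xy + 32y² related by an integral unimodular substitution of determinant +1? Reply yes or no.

D₁ = 3456, D₂ = 3456
river cycle of f (length 14): (-19, 32, 32), (32, 32, -19), (-19, 44, 20), (20, 36, -27), (-27, 18, 29), (29, 40, -16), (-16, 56, 5), (5, 54, -27), (-27, 54, 5), (5, 56, -16), … (4 more)
river cycle of g (length 12): (32, 16, -25), (-25, 34, 23), (23, 58, -1), (-1, 58, 23), (23, 34, -25), (-25, 16, 32), (32, 48, -9), (-9, 42, 47), (47, 52, -4), (-4, 52, 47), … (2 more)
cycles differ ⇒ inequivalent

no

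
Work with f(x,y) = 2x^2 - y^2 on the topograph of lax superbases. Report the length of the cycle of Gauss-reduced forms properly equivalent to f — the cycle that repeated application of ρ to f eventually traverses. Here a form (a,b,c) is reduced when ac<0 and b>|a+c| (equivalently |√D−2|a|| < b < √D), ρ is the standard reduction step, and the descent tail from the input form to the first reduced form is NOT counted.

D = 8, ⌊√D⌋ = 2
descent: ρ → (-1,2,1)  [lands on river]
river: ρ → (1,2,-1)
ρ-cycle length = 2 (tail of 1 descent step not counted)

2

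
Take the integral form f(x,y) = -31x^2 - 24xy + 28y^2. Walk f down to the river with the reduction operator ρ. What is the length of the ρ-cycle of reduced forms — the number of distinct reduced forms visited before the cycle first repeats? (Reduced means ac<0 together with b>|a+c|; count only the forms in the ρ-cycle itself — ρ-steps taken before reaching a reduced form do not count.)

D = 4048, ⌊√D⌋ = 63
descent: ρ → (28,24,-31)  [lands on river]
river: ρ → (-31,38,21)
river: ρ → (21,46,-23)
river: ρ → (-23,46,21)
river: ρ → (21,38,-31)
river: ρ → (-31,24,28)
river: ρ → (28,32,-27)
river: ρ → (-27,22,33)
river: ρ → (33,44,-16)
river: ρ → (-16,52,21)
river: ρ → (21,32,-36)
river: ρ → (-36,40,17)
river: ρ → (17,62,-3)
river: ρ → (-3,58,57)
river: ρ → (57,56,-4)
river: ρ → (-4,56,57)
river: ρ → (57,58,-3)
river: ρ → (-3,62,17)
river: ρ → (17,40,-36)
river: ρ → (-36,32,21)
river: ρ → (21,52,-16)
river: ρ → (-16,44,33)
river: ρ → (33,22,-27)
river: ρ → (-27,32,28)
ρ-cycle length = 24 (tail of 1 descent step not counted)

24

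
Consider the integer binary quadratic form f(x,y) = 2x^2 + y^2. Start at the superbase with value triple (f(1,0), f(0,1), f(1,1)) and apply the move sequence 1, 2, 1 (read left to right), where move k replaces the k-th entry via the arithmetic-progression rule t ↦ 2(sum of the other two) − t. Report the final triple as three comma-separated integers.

start (2,1,3) = (f(1,0),f(0,1),f(1,1))
replace slot 1: 2·(1+3) − 2 = 6 → (6,1,3)
replace slot 2: 2·(6+3) − 1 = 17 → (6,17,3)
replace slot 1: 2·(17+3) − 6 = 34 → (34,17,3)

34,17,3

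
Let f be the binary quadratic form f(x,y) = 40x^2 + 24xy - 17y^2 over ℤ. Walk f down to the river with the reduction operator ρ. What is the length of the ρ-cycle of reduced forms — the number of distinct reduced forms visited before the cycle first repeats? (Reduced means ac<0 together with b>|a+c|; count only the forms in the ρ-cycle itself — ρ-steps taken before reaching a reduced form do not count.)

D = 3296, ⌊√D⌋ = 57
river: ρ → (-17,44,20)
river: ρ → (20,36,-25)
river: ρ → (-25,14,31)
river: ρ → (31,48,-8)
river: ρ → (-8,48,31)
river: ρ → (31,14,-25)
river: ρ → (-25,36,20)
river: ρ → (20,44,-17)
river: ρ → (-17,24,40)
river: ρ → (40,56,-1)
river: ρ → (-1,56,40)
river: ρ → (40,24,-17)
ρ-cycle length = 12 (tail of 0 descent steps not counted)

12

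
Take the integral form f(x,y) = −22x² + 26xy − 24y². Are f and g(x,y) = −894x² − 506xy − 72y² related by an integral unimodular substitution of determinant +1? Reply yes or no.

D₁ = -1436, D₂ = -1436
f is negative-definite; reduce −f:
−f: translate: b→18 (≡-26 mod 44), so (22,-26,24)→(22,18,20)
−f: flip: (22,18,20)→(20,-18,22)
−f: reduced (well bottom): (20,-18,22) with a≤c, −a<b≤a
flip sign back: reduced form of f is (-20,18,-22)
g is negative-definite; reduce −g:
−g: flip: (894,506,72)→(72,-506,894)
−g: translate: b→70 (≡-506 mod 144), so (72,-506,894)→(72,70,22)
−g: flip: (72,70,22)→(22,-70,72)
−g: translate: b→18 (≡-70 mod 44), so (22,-70,72)→(22,18,20)
−g: flip: (22,18,20)→(20,-18,22)
−g: reduced (well bottom): (20,-18,22) with a≤c, −a<b≤a
flip sign back: reduced form of g is (-20,18,-22)
reduced forms (-20, 18, -22) vs (-20, 18, -22) ⇒ equivalent

yes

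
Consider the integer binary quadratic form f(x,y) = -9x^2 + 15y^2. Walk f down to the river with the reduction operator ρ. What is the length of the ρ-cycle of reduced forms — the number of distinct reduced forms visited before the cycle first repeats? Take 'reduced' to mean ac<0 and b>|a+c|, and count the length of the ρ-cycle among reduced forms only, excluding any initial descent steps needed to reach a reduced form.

D = 540, ⌊√D⌋ = 23
descent: ρ → (15,0,-9)
descent: ρ → (-9,18,6)  [lands on river]
river: ρ → (6,18,-9)
ρ-cycle length = 2 (tail of 2 descent steps not counted)

2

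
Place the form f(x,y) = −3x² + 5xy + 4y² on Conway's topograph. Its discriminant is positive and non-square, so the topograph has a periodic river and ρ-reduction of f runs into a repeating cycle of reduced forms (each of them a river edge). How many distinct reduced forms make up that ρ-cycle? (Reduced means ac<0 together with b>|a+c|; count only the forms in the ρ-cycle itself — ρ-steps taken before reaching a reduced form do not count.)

D = 73, ⌊√D⌋ = 8
river: ρ → (4,3,-4)
river: ρ → (-4,5,3)
river: ρ → (3,7,-2)
river: ρ → (-2,5,6)
river: ρ → (6,7,-1)
river: ρ → (-1,7,6)
river: ρ → (6,5,-2)
river: ρ → (-2,7,3)
river: ρ → (3,5,-4)
river: ρ → (-4,3,4)
river: ρ → (4,5,-3)
river: ρ → (-3,7,2)
river: ρ → (2,5,-6)
river: ρ → (-6,7,1)
river: ρ → (1,7,-6)
river: ρ → (-6,5,2)
river: ρ → (2,7,-3)
river: ρ → (-3,5,4)
ρ-cycle length = 18 (tail of 0 descent steps not counted)

18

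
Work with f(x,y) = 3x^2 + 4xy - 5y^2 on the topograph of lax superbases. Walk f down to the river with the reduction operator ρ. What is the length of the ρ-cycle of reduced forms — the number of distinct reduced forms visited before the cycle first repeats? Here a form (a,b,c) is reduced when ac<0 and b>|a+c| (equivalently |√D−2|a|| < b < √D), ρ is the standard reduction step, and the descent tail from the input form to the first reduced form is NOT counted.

D = 76, ⌊√D⌋ = 8
river: ρ → (-5,6,2)
river: ρ → (2,6,-5)
river: ρ → (-5,4,3)
river: ρ → (3,8,-1)
river: ρ → (-1,8,3)
river: ρ → (3,4,-5)
ρ-cycle length = 6 (tail of 0 descent steps not counted)

6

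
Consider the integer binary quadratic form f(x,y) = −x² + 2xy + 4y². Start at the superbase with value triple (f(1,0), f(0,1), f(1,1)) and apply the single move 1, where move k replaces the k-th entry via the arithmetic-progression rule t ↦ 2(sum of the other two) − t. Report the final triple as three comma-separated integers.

start (-1,4,5) = (f(1,0),f(0,1),f(1,1))
replace slot 1: 2·(4+5) − (-1) = 19 → (19,4,5)

19,4,5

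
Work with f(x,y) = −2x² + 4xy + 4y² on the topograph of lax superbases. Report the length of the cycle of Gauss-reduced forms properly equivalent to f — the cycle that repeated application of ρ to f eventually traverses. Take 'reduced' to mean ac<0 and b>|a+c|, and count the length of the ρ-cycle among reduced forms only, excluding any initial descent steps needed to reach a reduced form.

D = 48, ⌊√D⌋ = 6
river: ρ → (4,4,-2)
river: ρ → (-2,4,4)
ρ-cycle length = 2 (tail of 0 descent steps not counted)

2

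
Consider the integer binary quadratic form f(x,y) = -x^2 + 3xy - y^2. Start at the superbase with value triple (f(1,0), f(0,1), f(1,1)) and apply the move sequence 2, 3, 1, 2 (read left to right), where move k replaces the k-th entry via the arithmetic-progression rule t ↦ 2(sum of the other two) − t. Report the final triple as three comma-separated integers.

start (-1,-1,1) = (f(1,0),f(0,1),f(1,1))
replace slot 2: 2·((-1)+1) − (-1) = 1 → (-1,1,1)
replace slot 3: 2·((-1)+1) − 1 = -1 → (-1,1,-1)
replace slot 1: 2·(1+(-1)) − (-1) = 1 → (1,1,-1)
replace slot 2: 2·(1+(-1)) − 1 = -1 → (1,-1,-1)

1,-1,-1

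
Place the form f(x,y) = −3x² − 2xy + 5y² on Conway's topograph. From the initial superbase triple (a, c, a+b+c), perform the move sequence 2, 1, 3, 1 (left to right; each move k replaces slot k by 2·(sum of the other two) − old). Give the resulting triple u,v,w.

start (-3,5,0) = (f(1,0),f(0,1),f(1,1))
replace slot 2: 2·((-3)+0) − 5 = -11 → (-3,-11,0)
replace slot 1: 2·((-11)+0) − (-3) = -19 → (-19,-11,0)
replace slot 3: 2·((-19)+(-11)) − 0 = -60 → (-19,-11,-60)
replace slot 1: 2·((-11)+(-60)) − (-19) = -123 → (-123,-11,-60)

-123,-11,-60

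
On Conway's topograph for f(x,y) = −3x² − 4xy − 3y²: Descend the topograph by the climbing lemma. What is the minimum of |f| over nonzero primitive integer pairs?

translate: b→-2 (≡4 mod 6), so (3,4,3)→(3,-2,2)
flip: (3,-2,2)→(2,2,3)
reduced (well bottom): (2,2,3) with a≤c, −a<b≤a
well minimum |f| = |-2| = 2 (negative-definite)

2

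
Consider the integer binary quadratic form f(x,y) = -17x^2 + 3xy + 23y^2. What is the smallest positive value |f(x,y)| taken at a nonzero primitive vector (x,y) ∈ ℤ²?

descent: ρ → (23,-3,-17)
descent: ρ → (-17,37,3)  [lands on river]
river: ρ → (3,35,-29)
river: ρ → (-29,23,9)
river: ρ → (9,31,-17)
closes: descent 2, river 4
min |a| on river = 3

3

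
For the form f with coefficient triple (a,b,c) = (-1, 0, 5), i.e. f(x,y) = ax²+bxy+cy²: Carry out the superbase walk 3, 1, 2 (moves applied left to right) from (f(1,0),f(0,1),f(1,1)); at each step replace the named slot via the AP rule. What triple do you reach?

start (-1,5,4) = (f(1,0),f(0,1),f(1,1))
replace slot 3: 2·((-1)+5) − 4 = 4 → (-1,5,4)
replace slot 1: 2·(5+4) − (-1) = 19 → (19,5,4)
replace slot 2: 2·(19+4) − 5 = 41 → (19,41,4)

19,41,4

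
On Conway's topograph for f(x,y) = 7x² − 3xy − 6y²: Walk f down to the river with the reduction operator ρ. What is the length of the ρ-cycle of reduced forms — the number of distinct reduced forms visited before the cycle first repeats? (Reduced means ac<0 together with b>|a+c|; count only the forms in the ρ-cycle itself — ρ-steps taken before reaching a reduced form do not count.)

D = 177, ⌊√D⌋ = 13
descent: ρ → (-6,3,7)  [lands on river]
river: ρ → (7,11,-2)
river: ρ → (-2,13,1)
river: ρ → (1,13,-2)
river: ρ → (-2,11,7)
river: ρ → (7,3,-6)
river: ρ → (-6,9,4)
river: ρ → (4,7,-8)
river: ρ → (-8,9,3)
river: ρ → (3,9,-8)
river: ρ → (-8,7,4)
river: ρ → (4,9,-6)
ρ-cycle length = 12 (tail of 1 descent step not counted)

12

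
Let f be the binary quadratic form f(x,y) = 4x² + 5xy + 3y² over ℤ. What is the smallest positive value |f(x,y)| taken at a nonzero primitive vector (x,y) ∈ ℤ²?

translate: b→-3 (≡5 mod 8), so (4,5,3)→(4,-3,2)
flip: (4,-3,2)→(2,3,4)
translate: b→-1 (≡3 mod 4), so (2,3,4)→(2,-1,3)
reduced (well bottom): (2,-1,3) with a≤c, −a<b≤a
well minimum = a = 2

2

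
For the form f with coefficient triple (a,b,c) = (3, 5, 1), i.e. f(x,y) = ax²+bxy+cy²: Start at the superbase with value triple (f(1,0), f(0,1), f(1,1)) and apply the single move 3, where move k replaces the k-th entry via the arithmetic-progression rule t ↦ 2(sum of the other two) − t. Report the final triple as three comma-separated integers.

start (3,1,9) = (f(1,0),f(0,1),f(1,1))
replace slot 3: 2·(3+1) − 9 = -1 → (3,1,-1)

3,1,-1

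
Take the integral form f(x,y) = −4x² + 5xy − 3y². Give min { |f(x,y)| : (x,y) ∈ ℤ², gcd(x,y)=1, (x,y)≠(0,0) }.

translate: b→3 (≡-5 mod 8), so (4,-5,3)→(4,3,2)
flip: (4,3,2)→(2,-3,4)
translate: b→1 (≡-3 mod 4), so (2,-3,4)→(2,1,3)
reduced (well bottom): (2,1,3) with a≤c, −a<b≤a
well minimum |f| = |-2| = 2 (negative-definite)

2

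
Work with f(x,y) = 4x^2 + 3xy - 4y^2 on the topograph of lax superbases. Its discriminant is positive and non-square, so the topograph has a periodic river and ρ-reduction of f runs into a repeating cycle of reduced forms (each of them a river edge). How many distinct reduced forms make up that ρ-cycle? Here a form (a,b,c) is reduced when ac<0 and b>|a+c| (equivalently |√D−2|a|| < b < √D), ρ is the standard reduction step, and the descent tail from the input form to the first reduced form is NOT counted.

D = 73, ⌊√D⌋ = 8
river: ρ → (-4,5,3)
river: ρ → (3,7,-2)
river: ρ → (-2,5,6)
river: ρ → (6,7,-1)
river: ρ → (-1,7,6)
river: ρ → (6,5,-2)
river: ρ → (-2,7,3)
river: ρ → (3,5,-4)
river: ρ → (-4,3,4)
river: ρ → (4,5,-3)
river: ρ → (-3,7,2)
river: ρ → (2,5,-6)
river: ρ → (-6,7,1)
river: ρ → (1,7,-6)
river: ρ → (-6,5,2)
river: ρ → (2,7,-3)
river: ρ → (-3,5,4)
river: ρ → (4,3,-4)
ρ-cycle length = 18 (tail of 0 descent steps not counted)

18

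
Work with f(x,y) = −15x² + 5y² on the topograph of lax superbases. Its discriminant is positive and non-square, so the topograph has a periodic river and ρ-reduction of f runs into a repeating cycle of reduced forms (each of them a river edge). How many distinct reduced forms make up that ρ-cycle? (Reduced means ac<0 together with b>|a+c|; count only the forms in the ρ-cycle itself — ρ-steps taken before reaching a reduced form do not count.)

D = 300, ⌊√D⌋ = 17
descent: ρ → (5,10,-10)  [lands on river]
river: ρ → (-10,10,5)
ρ-cycle length = 2 (tail of 1 descent step not counted)

2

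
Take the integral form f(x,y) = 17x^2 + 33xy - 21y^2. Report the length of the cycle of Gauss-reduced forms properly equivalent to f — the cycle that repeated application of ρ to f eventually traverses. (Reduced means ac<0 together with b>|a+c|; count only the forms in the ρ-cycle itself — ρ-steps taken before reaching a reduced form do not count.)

D = 2517, ⌊√D⌋ = 50
river: ρ → (-21,9,29)
river: ρ → (29,49,-1)
river: ρ → (-1,49,29)
river: ρ → (29,9,-21)
river: ρ → (-21,33,17)
river: ρ → (17,35,-19)
river: ρ → (-19,41,11)
river: ρ → (11,47,-7)
river: ρ → (-7,37,41)
river: ρ → (41,45,-3)
river: ρ → (-3,45,41)
river: ρ → (41,37,-7)
river: ρ → (-7,47,11)
river: ρ → (11,41,-19)
river: ρ → (-19,35,17)
river: ρ → (17,33,-21)
ρ-cycle length = 16 (tail of 0 descent steps not counted)

16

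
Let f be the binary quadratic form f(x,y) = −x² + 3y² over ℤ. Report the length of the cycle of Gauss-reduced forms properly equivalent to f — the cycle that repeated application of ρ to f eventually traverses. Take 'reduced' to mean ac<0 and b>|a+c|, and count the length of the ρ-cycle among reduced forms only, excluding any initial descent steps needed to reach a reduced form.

D = 12, ⌊√D⌋ = 3
descent: ρ → (3,0,-1)
descent: ρ → (-1,2,2)  [lands on river]
river: ρ → (2,2,-1)
ρ-cycle length = 2 (tail of 2 descent steps not counted)

2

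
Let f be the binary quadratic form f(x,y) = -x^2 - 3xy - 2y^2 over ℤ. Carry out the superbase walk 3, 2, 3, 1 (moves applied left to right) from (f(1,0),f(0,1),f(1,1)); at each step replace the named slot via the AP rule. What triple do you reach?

start (-1,-2,-6) = (f(1,0),f(0,1),f(1,1))
replace slot 3: 2·((-1)+(-2)) − (-6) = 0 → (-1,-2,0)
replace slot 2: 2·((-1)+0) − (-2) = 0 → (-1,0,0)
replace slot 3: 2·((-1)+0) − 0 = -2 → (-1,0,-2)
replace slot 1: 2·(0+(-2)) − (-1) = -3 → (-3,0,-2)

-3,0,-2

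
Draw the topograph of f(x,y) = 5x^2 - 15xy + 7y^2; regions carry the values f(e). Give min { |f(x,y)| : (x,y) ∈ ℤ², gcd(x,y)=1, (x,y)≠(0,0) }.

descent: ρ → (7,1,-3)
descent: ρ → (-3,5,5)  [lands on river]
river: ρ → (5,5,-3)
river: ρ → (-3,7,3)
river: ρ → (3,5,-5)
river: ρ → (-5,5,3)
river: ρ → (3,7,-3)
closes: descent 2, river 6
min |a| on river = 3

3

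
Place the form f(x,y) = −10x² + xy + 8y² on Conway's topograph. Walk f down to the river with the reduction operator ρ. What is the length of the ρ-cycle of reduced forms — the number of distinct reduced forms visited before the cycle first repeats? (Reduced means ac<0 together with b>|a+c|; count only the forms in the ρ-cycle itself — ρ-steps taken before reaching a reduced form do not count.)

D = 321, ⌊√D⌋ = 17
descent: ρ → (8,15,-3)  [lands on river]
river: ρ → (-3,15,8)
river: ρ → (8,17,-1)
river: ρ → (-1,17,8)
ρ-cycle length = 4 (tail of 1 descent step not counted)

4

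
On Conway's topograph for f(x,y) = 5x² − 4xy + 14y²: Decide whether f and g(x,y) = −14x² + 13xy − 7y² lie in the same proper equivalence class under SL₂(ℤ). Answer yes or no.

D₁ = -264, D₂ = -223
discriminants differ ⇒ not SL₂(ℤ)-equivalent

no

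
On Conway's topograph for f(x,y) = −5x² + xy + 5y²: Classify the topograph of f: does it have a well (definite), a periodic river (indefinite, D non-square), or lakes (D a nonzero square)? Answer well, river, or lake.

D = b²−4ac = 1² − 4·(-5)·5 = 101
D > 0 non-square ⇒ indefinite ⇒ periodic river

river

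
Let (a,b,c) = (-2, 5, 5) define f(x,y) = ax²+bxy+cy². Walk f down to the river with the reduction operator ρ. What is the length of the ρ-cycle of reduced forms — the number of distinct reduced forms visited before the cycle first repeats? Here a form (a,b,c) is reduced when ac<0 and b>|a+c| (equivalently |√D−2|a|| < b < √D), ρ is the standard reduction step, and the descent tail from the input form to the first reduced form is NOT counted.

D = 65, ⌊√D⌋ = 8
river: ρ → (5,5,-2)
river: ρ → (-2,7,2)
river: ρ → (2,5,-5)
river: ρ → (-5,5,2)
river: ρ → (2,7,-2)
river: ρ → (-2,5,5)
ρ-cycle length = 6 (tail of 0 descent steps not counted)

6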